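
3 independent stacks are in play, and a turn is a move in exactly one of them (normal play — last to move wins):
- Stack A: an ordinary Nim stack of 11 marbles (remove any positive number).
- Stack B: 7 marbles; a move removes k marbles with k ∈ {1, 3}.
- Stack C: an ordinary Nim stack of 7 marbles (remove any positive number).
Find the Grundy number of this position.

13

Stack A is a plain Nim stack of size 11, so its Grundy value is 11.
Grundy values for stack B (subtraction set {1, 3}):
k:     0  1  2  3  4  5  6  7
g(k):  0  1  0  1  0  1  0  1
So g(7) = 1.
Stack C is a plain Nim stack of size 7, so its Grundy value is 7.
The value of a disjunctive sum is the nim-sum of the parts.
Combined value = 11 XOR 1 XOR 7 = 13.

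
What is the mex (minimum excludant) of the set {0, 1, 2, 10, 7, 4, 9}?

3

The values 0, 1, 2 are all present; 3 is the first non-negative integer missing from the set.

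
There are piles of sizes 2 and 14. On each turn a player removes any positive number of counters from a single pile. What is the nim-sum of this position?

12

Nim-sum: 2 ^ 14 = 12.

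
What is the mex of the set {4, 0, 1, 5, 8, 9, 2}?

The values 0, 1, 2 are all present; 3 is the first non-negative integer missing from the set.

3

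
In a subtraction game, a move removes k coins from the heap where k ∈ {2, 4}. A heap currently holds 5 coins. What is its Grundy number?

Grundy values for subtraction set {2, 4}:
k:     0  1  2  3  4  5
g(k):  0  0  1  1  2  2
So g(5) = 2.

2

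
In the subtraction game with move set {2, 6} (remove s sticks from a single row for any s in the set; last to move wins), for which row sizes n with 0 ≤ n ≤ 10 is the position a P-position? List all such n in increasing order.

0, 1, 4, 5, 8, 9

Build the Grundy sequence with g(k) = mex{g(k−s) : s ∈ {2, 6}, s ≤ k}:
g(0) = mex{} = 0
g(1) = mex{} = 0
g(2) = mex{0} = 1
g(3) = mex{0} = 1
g(4) = mex{1} = 0
g(5) = mex{1} = 0
g(6) = mex{0} = 1
g(7) = mex{0} = 1
g(8) = mex{1} = 0
g(9) = mex{1} = 0
g(10) = mex{0} = 1
The P-positions (g = 0) in 0..10 are 0, 1, 4, 5, 8, 9.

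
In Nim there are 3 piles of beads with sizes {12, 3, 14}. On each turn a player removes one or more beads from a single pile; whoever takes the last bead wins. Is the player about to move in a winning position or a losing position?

Winning position

Compute the nim-sum pairwise:
12 ^ 3 = 15
15 ^ 14 = 1
The nim-sum is 1 ≠ 0, so this is an N-position: the player to move can win.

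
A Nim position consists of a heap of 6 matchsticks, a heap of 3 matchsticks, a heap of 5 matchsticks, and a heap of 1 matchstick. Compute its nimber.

Nim-sum: 6 ^ 3 ^ 5 ^ 1 = 1.

1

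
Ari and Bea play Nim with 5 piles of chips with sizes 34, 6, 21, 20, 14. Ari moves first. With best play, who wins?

Nim-sum: 34 ^ 6 ^ 21 ^ 20 ^ 14 = 43.
The nim-sum is 43 ≠ 0, so this is an N-position: the player to move can win; Ari has a winning move.

Ari wins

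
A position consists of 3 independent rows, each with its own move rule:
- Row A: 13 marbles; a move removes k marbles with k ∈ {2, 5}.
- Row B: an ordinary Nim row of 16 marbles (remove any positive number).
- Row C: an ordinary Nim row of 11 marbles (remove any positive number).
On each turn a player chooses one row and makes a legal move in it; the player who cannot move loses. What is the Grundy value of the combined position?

26

Build the Grundy sequence for row A with g(k) = mex{g(k−s) : s ∈ {2, 5}, s ≤ k}:
k:     0  1  2  3  4  5  6  7  8  9 10 11 12 13
g(k):  0  0  1  1  0  2  1  0  0  1  1  0  2  1
So g(13) = 1.
Row B is a plain Nim row of size 16, so its Grundy value is 16.
Row C is a plain Nim row of size 11, so its Grundy value is 11.
The value of a disjunctive sum is the nim-sum of the parts.
Combined value = 1 ⊕ 16 ⊕ 11 = 26.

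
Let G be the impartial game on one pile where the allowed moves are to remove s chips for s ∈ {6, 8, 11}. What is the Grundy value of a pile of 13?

2

Compute g(0), g(1), … for moves {6, 8, 11}:
g(0) = mex{} = 0
g(1) = mex{} = 0
g(2) = mex{} = 0
g(3) = mex{} = 0
g(4) = mex{} = 0
g(5) = mex{} = 0
g(6) = mex{0} = 1
g(7) = mex{0} = 1
g(8) = mex{0} = 1
g(9) = mex{0} = 1
g(10) = mex{0} = 1
g(11) = mex{0} = 1
g(12) = mex{0,1} = 2
g(13) = mex{0,1} = 2
So g(13) = 2.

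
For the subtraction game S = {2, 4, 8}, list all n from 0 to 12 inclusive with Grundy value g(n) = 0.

0, 1, 6, 7, 12

Grundy values for subtraction set {2, 4, 8}:
k:     0  1  2  3  4  5  6  7  8  9 10 11 12
g(k):  0  0  1  1  2  2  0  0  1  1  2  2  0
The P-positions (g = 0) in 0..12 are 0, 1, 6, 7, 12.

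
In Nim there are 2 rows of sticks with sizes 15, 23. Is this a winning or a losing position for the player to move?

Winning position

Nim-sum: 15 ⊕ 23 = 24.
The nim-sum is 24 ≠ 0, so this is an N-position: the player to move can win.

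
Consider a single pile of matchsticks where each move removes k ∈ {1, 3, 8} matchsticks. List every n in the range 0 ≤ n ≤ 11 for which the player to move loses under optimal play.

0, 2, 4, 6, 11

Compute g(0), g(1), … for moves {1, 3, 8}:
k:     0  1  2  3  4  5  6  7  8  9 10 11
g(k):  0  1  0  1  0  1  0  1  2  3  2  0
The P-positions (g = 0) in 0..11 are 0, 2, 4, 6, 11.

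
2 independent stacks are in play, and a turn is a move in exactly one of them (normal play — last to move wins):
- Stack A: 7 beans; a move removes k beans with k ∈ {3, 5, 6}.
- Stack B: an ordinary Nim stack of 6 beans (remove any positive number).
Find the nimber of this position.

Build the Grundy sequence for stack A with g(k) = mex{g(k−s) : s ∈ {3, 5, 6}, s ≤ k}:
k:     0  1  2  3  4  5  6  7
g(k):  0  0  0  1  1  1  2  2
So g(7) = 2.
Stack B is a plain Nim stack of size 6, so its Grundy value is 6.
The value of a disjunctive sum is the nim-sum of the parts.
Combined value = 2 XOR 6 = 4.

4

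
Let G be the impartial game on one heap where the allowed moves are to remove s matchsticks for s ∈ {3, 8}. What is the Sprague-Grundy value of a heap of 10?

1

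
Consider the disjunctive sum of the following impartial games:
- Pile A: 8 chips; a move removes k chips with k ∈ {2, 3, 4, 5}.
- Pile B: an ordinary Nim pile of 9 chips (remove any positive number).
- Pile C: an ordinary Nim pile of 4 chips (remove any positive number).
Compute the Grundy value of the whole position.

13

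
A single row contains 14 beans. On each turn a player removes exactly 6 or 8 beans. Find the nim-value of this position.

0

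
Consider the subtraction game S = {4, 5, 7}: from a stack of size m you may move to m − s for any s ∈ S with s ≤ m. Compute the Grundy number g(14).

0

Build the Grundy sequence with g(k) = mex{g(k−s) : s ∈ {4, 5, 7}, s ≤ k}:
k:     0  1  2  3  4  5  6  7  8  9 10 11 12 13 14
g(k):  0  0  0  0  1  1  1  1  2  2  2  0  0  0  0
So g(14) = 0.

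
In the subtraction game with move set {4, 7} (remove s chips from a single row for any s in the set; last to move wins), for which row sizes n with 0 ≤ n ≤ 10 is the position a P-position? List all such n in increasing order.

0, 1, 2, 3

Grundy values for subtraction set {4, 7}:
g(0) = mex{} = 0
g(1) = mex{} = 0
g(2) = mex{} = 0
g(3) = mex{} = 0
g(4) = mex{0} = 1
g(5) = mex{0} = 1
g(6) = mex{0} = 1
g(7) = mex{0} = 1
g(8) = mex{0,1} = 2
g(9) = mex{0,1} = 2
g(10) = mex{0,1} = 2
The P-positions (g = 0) in 0..10 are 0, 1, 2, 3.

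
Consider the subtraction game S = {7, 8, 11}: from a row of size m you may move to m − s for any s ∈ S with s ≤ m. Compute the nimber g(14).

Compute g(0), g(1), … for moves {7, 8, 11}:
k:     0  1  2  3  4  5  6  7  8  9 10 11 12 13 14
g(k):  0  0  0  0  0  0  0  1  1  1  1  1  1  1  2
So g(14) = 2.

2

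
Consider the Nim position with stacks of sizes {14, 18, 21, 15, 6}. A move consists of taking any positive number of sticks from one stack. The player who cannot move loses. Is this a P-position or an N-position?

Write each in binary and XOR column by column:
  01110  (14)
  10010  (18)
  10101  (21)
  01111  (15)
  00110  (6)
  -----
  00000  (0)
The nim-sum is 0, so this is a P-position: the player to move is in a losing position under optimal play.

P-position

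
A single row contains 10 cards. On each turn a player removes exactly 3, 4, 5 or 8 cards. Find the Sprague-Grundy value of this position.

3

Compute g(0), g(1), … for moves {3, 4, 5, 8}:
g(0) = mex{} = 0
g(1) = mex{} = 0
g(2) = mex{} = 0
g(3) = mex{0} = 1
g(4) = mex{0} = 1
g(5) = mex{0} = 1
g(6) = mex{0,1} = 2
g(7) = mex{0,1} = 2
g(8) = mex{0,1} = 2
g(9) = mex{0,1,2} = 3
g(10) = mex{0,1,2} = 3
So g(10) = 3.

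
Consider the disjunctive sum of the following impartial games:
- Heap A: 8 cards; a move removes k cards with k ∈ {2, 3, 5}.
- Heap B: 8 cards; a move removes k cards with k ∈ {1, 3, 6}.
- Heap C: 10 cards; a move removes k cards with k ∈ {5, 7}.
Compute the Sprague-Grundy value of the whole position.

For heap A, compute g(0), g(1), … with moves {2, 3, 5}:
k:     0  1  2  3  4  5  6  7  8
g(k):  0  0  1  1  2  2  3  0  0
So g(8) = 0.
Grundy values for heap B (subtraction set {1, 3, 6}):
g(0) = mex{} = 0
g(1) = mex{0} = 1
g(2) = mex{1} = 0
g(3) = mex{0} = 1
g(4) = mex{1} = 0
g(5) = mex{0} = 1
g(6) = mex{0,1} = 2
g(7) = mex{0,1,2} = 3
g(8) = mex{0,1,3} = 2
So g(8) = 2.
For heap C, compute g(0), g(1), … with moves {5, 7}:
g(0) = mex{} = 0
g(1) = mex{} = 0
g(2) = mex{} = 0
g(3) = mex{} = 0
g(4) = mex{} = 0
g(5) = mex{0} = 1
g(6) = mex{0} = 1
g(7) = mex{0} = 1
g(8) = mex{0} = 1
g(9) = mex{0} = 1
g(10) = mex{0,1} = 2
So g(10) = 2.
The value of a disjunctive sum is the nim-sum of the parts.
Combined value = 0 ⊕ 2 ⊕ 2 = 0.

0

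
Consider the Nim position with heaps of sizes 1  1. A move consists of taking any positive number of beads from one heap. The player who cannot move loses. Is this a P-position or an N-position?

Compute the nim-sum pairwise:
1 ^ 1 = 0
The nim-sum is 0, so this is a P-position: the player to move is in a losing position under optimal play.

P-position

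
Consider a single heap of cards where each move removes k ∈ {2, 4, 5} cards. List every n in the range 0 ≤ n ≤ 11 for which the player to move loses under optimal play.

0, 1, 7, 8

Compute g(0), g(1), … for moves {2, 4, 5}:
g(0) = mex{} = 0
g(1) = mex{} = 0
g(2) = mex{0} = 1
g(3) = mex{0} = 1
g(4) = mex{0,1} = 2
g(5) = mex{0,1} = 2
g(6) = mex{0,1,2} = 3
g(7) = mex{1,2} = 0
g(8) = mex{1,2,3} = 0
g(9) = mex{0,2} = 1
g(10) = mex{0,2,3} = 1
g(11) = mex{0,1,3} = 2
The P-positions (g = 0) in 0..11 are 0, 1, 7, 8.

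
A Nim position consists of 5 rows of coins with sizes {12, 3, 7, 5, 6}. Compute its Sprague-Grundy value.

Compute the nim-sum pairwise:
12 ⊕ 3 = 15
15 ⊕ 7 = 8
8 ⊕ 5 = 13
13 ⊕ 6 = 11

11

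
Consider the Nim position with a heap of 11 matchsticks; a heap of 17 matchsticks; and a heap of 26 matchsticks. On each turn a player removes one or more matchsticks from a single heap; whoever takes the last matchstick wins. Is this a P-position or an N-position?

P-position

Bitwise XOR of the heap sizes:
  01011  (11)
  10001  (17)
  11010  (26)
  -----
  00000  (0)
The nim-sum is 0, so this is a P-position: the player to move is in a losing position under optimal play.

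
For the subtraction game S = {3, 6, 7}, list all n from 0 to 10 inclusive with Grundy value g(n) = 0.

Build the Grundy sequence with g(k) = mex{g(k−s) : s ∈ {3, 6, 7}, s ≤ k}:
k:     0  1  2  3  4  5  6  7  8  9 10
g(k):  0  0  0  1  1  1  2  2  2  3  0
The P-positions (g = 0) in 0..10 are 0, 1, 2, 10.

0, 1, 2, 10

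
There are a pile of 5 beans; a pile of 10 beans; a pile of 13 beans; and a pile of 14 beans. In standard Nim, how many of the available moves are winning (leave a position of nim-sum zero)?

Compute the nim-sum pairwise:
5 ^ 10 = 15
15 ^ 13 = 2
2 ^ 14 = 12
The overall nim-sum is X = 12. A pile of size p has a winning move iff p XOR X < p (reduce it to p XOR X).
  5: 5 XOR 12 = 9 ≥ 5 — no move.
  10: 10 XOR 12 = 6 < 10 — winning move (to 6).
  13: 13 XOR 12 = 1 < 13 — winning move (to 1).
  14: 14 XOR 12 = 2 < 14 — winning move (to 2).
That gives 3 winning moves.

3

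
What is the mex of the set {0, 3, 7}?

0 is in the set but 1 is not, so the mex is 1.

1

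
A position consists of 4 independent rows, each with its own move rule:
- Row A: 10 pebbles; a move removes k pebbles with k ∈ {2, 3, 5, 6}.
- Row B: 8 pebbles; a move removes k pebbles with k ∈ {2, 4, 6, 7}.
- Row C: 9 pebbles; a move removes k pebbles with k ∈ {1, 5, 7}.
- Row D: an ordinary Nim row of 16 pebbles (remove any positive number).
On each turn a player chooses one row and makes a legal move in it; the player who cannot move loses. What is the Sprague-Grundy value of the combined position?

20

For row A, compute g(0), g(1), … with moves {2, 3, 5, 6}:
g(0) = mex{} = 0
g(1) = mex{} = 0
g(2) = mex{0} = 1
g(3) = mex{0} = 1
g(4) = mex{0,1} = 2
g(5) = mex{0,1} = 2
g(6) = mex{0,1,2} = 3
g(7) = mex{0,1,2} = 3
g(8) = mex{1,2,3} = 0
g(9) = mex{1,2,3} = 0
g(10) = mex{0,2,3} = 1
So g(10) = 1.
Grundy values for row B (subtraction set {2, 4, 6, 7}):
k:     0  1  2  3  4  5  6  7  8
g(k):  0  0  1  1  2  2  3  3  4
So g(8) = 4.
Grundy values for row C (subtraction set {1, 5, 7}):
k:     0  1  2  3  4  5  6  7  8  9
g(k):  0  1  0  1  0  1  0  1  0  1
So g(9) = 1.
Row D is a plain Nim row of size 16, so its Grundy value is 16.
By the Sprague-Grundy theorem, the Grundy value of a sum of independent games is the XOR of the component values.
Combined value = 1 ⊕ 4 ⊕ 1 ⊕ 16 = 20.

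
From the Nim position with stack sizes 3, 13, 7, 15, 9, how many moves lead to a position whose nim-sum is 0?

3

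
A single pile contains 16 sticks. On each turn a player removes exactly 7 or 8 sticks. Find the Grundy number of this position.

0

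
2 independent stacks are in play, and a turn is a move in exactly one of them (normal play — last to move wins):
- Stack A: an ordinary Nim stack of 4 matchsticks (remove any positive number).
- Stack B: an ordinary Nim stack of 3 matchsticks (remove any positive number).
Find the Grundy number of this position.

7

Stack A is a plain Nim stack of size 4, so its Grundy value is 4.
Stack B is a plain Nim stack of size 3, so its Grundy value is 3.
The value of a disjunctive sum is the nim-sum of the parts.
Combined value = 4 ⊕ 3 = 7.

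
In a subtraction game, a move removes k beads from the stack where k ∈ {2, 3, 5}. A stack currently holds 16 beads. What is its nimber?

Build the Grundy sequence with g(k) = mex{g(k−s) : s ∈ {2, 3, 5}, s ≤ k}:
k:     0  1  2  3  4  5  6  7  8  9 10 11 12 13 14 15 16
g(k):  0  0  1  1  2  2  3  0  0  1  1  2  2  3  0  0  1
So g(16) = 1.

1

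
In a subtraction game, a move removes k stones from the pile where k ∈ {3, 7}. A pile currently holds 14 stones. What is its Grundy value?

Build the Grundy sequence with g(k) = mex{g(k−s) : s ∈ {3, 7}, s ≤ k}:
k:     0  1  2  3  4  5  6  7  8  9 10 11 12 13 14
g(k):  0  0  0  1  1  1  0  2  2  1  0  0  0  1  1
So g(14) = 1.

1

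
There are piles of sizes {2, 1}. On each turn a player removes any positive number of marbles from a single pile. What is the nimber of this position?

Nim-sum: 2 ⊕ 1 = 3.

3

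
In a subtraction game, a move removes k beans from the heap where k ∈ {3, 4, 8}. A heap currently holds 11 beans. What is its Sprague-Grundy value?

3

Compute g(0), g(1), … for moves {3, 4, 8}:
g(0) = mex{} = 0
g(1) = mex{} = 0
g(2) = mex{} = 0
g(3) = mex{0} = 1
g(4) = mex{0} = 1
g(5) = mex{0} = 1
g(6) = mex{0,1} = 2
g(7) = mex{1} = 0
g(8) = mex{0,1} = 2
g(9) = mex{0,1,2} = 3
g(10) = mex{0,2} = 1
g(11) = mex{0,1,2} = 3
So g(11) = 3.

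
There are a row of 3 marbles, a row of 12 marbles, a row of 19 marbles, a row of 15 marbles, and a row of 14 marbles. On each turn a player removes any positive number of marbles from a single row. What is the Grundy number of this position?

Write each in binary and XOR column by column:
  00011  (3)
  01100  (12)
  10011  (19)
  01111  (15)
  01110  (14)
  -----
  11101  (29)

29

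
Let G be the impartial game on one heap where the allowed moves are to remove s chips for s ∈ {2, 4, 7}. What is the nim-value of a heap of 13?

2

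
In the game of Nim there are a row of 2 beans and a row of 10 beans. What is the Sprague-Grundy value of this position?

Write each in binary and XOR column by column:
  0010  (2)
  1010  (10)
  ----
  1000  (8)

8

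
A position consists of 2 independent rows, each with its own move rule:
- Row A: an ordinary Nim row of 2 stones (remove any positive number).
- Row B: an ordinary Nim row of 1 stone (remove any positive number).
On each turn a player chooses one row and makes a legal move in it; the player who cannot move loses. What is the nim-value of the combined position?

3

Row A is a plain Nim row of size 2, so its Grundy value is 2.
Row B is a plain Nim row of size 1, so its Grundy value is 1.
The value of a disjunctive sum is the nim-sum of the parts.
Combined value = 2 XOR 1 = 3.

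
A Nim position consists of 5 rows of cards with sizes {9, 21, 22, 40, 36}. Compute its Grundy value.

6

In binary:
  001001  (9)
  010101  (21)
  010110  (22)
  101000  (40)
  100100  (36)
  ------
  000110  (6)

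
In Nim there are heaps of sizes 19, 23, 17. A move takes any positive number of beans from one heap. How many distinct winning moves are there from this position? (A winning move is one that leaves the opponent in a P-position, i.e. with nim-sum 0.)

Compute the nim-sum pairwise:
19 ⊕ 23 = 4
4 ⊕ 17 = 21
The overall nim-sum is X = 21. A heap of size p has a winning move iff p XOR X < p (reduce it to p XOR X).
  19: 19 XOR 21 = 6 < 19 — winning move (to 6).
  23: 23 XOR 21 = 2 < 23 — winning move (to 2).
  17: 17 XOR 21 = 4 < 17 — winning move (to 4).
That gives 3 winning moves.

3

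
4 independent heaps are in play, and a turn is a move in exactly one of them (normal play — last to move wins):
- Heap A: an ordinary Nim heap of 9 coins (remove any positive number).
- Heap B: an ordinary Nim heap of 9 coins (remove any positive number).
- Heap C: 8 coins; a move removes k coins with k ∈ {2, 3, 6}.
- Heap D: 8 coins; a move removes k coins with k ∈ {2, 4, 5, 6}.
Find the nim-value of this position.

2

Heap A is a plain Nim heap of size 9, so its Grundy value is 9.
Heap B is a plain Nim heap of size 9, so its Grundy value is 9.
Grundy values for heap C (subtraction set {2, 3, 6}):
g(0) = mex{} = 0
g(1) = mex{} = 0
g(2) = mex{0} = 1
g(3) = mex{0} = 1
g(4) = mex{0,1} = 2
g(5) = mex{1} = 0
g(6) = mex{0,1,2} = 3
g(7) = mex{0,2} = 1
g(8) = mex{0,1,3} = 2
So g(8) = 2.
Build the Grundy sequence for heap D with g(k) = mex{g(k−s) : s ∈ {2, 4, 5, 6}, s ≤ k}:
k:     0  1  2  3  4  5  6  7  8
g(k):  0  0  1  1  2  2  3  3  0
So g(8) = 0.
The value of a disjunctive sum is the nim-sum of the parts.
Combined value = 9 XOR 9 XOR 2 XOR 0 = 2.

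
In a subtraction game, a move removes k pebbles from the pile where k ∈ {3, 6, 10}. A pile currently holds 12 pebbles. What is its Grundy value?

1

Grundy values for subtraction set {3, 6, 10}:
k:     0  1  2  3  4  5  6  7  8  9 10 11 12
g(k):  0  0  0  1  1  1  2  2  2  0  3  3  1
So g(12) = 1.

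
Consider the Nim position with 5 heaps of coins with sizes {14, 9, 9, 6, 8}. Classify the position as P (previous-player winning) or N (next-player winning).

Compute the nim-sum pairwise:
14 XOR 9 = 7
7 XOR 9 = 14
14 XOR 6 = 8
8 XOR 8 = 0
The nim-sum is 0, so this is a P-position: the player to move is in a losing position under optimal play.

P-position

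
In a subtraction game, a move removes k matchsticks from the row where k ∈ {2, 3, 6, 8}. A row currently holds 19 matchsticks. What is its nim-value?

Build the Grundy sequence with g(k) = mex{g(k−s) : s ∈ {2, 3, 6, 8}, s ≤ k}:
k:     0  1  2  3  4  5  6  7  8  9 10 11 12 13 14 15 16 17 18 19
g(k):  0  0  1  1  2  0  3  1  2  2  0  3  1  2  0  0  1  1  2  0
So g(19) = 0.

0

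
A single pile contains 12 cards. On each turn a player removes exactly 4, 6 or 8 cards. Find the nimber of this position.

Grundy values for subtraction set {4, 6, 8}:
k:     0  1  2  3  4  5  6  7  8  9 10 11 12
g(k):  0  0  0  0  1  1  1  1  2  2  2  2  0
So g(12) = 0.

0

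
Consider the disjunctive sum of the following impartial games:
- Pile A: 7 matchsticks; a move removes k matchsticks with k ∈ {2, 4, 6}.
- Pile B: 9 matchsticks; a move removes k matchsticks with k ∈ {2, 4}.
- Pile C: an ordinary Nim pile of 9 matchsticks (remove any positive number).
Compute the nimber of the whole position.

11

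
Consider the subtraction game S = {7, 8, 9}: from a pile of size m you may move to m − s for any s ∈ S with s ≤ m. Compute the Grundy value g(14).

Compute g(0), g(1), … for moves {7, 8, 9}:
g(0) = mex{} = 0
g(1) = mex{} = 0
g(2) = mex{} = 0
g(3) = mex{} = 0
g(4) = mex{} = 0
g(5) = mex{} = 0
g(6) = mex{} = 0
g(7) = mex{0} = 1
g(8) = mex{0} = 1
g(9) = mex{0} = 1
g(10) = mex{0} = 1
g(11) = mex{0} = 1
g(12) = mex{0} = 1
g(13) = mex{0} = 1
g(14) = mex{0,1} = 2
So g(14) = 2.

2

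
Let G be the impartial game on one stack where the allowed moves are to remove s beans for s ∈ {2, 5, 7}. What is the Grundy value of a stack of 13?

0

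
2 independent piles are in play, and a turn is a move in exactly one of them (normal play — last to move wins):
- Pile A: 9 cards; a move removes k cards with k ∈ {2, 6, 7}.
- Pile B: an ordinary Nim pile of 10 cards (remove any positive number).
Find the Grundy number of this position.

10

For pile A, compute g(0), g(1), … with moves {2, 6, 7}:
g(0) = mex{} = 0
g(1) = mex{} = 0
g(2) = mex{0} = 1
g(3) = mex{0} = 1
g(4) = mex{1} = 0
g(5) = mex{1} = 0
g(6) = mex{0} = 1
g(7) = mex{0} = 1
g(8) = mex{0,1} = 2
g(9) = mex{1} = 0
So g(9) = 0.
Pile B is a plain Nim pile of size 10, so its Grundy value is 10.
By the Sprague-Grundy theorem, the Grundy value of a sum of independent games is the XOR of the component values.
Combined value = 0 XOR 10 = 10.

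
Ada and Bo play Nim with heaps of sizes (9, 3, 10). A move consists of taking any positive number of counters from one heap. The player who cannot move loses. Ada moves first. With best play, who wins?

Bo wins

Compute the nim-sum pairwise:
9 ^ 3 = 10
10 ^ 10 = 0
The nim-sum is 0, so this is a P-position: the player to move is in a losing position under optimal play; Ada is about to move from it and so loses — Bo wins.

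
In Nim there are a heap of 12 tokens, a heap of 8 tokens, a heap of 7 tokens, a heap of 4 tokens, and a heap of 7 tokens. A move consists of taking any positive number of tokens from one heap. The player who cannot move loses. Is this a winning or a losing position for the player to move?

Compute the nim-sum pairwise:
12 ^ 8 = 4
4 ^ 7 = 3
3 ^ 4 = 7
7 ^ 7 = 0
The nim-sum is 0, so this is a P-position: the player to move is in a losing position under optimal play.

Losing position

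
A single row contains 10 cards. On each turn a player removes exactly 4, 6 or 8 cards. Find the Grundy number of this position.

2

Compute g(0), g(1), … for moves {4, 6, 8}:
k:     0  1  2  3  4  5  6  7  8  9 10
g(k):  0  0  0  0  1  1  1  1  2  2  2
So g(10) = 2.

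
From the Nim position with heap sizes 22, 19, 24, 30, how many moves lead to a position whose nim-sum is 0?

In binary:
  10110  (22)
  10011  (19)
  11000  (24)
  11110  (30)
  -----
  00011  (3)
The overall nim-sum is X = 3. A heap of size p has a winning move iff p XOR X < p (reduce it to p XOR X).
  22: 22 XOR 3 = 21 < 22 — winning move (to 21).
  19: 19 XOR 3 = 16 < 19 — winning move (to 16).
  24: 24 XOR 3 = 27 ≥ 24 — no move.
  30: 30 XOR 3 = 29 < 30 — winning move (to 29).
That gives 3 winning moves.

3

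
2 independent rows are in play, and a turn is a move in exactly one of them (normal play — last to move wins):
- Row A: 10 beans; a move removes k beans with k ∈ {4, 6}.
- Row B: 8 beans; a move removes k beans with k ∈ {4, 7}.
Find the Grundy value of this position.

For row A, compute g(0), g(1), … with moves {4, 6}:
g(0) = mex{} = 0
g(1) = mex{} = 0
g(2) = mex{} = 0
g(3) = mex{} = 0
g(4) = mex{0} = 1
g(5) = mex{0} = 1
g(6) = mex{0} = 1
g(7) = mex{0} = 1
g(8) = mex{0,1} = 2
g(9) = mex{0,1} = 2
g(10) = mex{1} = 0
So g(10) = 0.
For row B, compute g(0), g(1), … with moves {4, 7}:
k:     0  1  2  3  4  5  6  7  8
g(k):  0  0  0  0  1  1  1  1  2
So g(8) = 2.
By the Sprague-Grundy theorem, the Grundy value of a sum of independent games is the XOR of the component values.
Combined value = 0 ⊕ 2 = 2.

2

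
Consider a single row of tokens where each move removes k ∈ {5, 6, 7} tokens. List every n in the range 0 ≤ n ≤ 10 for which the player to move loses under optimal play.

0, 1, 2, 3, 4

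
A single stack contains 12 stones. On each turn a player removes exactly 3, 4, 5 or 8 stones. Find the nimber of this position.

0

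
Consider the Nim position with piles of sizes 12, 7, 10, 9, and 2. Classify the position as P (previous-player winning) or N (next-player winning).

Compute the nim-sum pairwise:
12 ⊕ 7 = 11
11 ⊕ 10 = 1
1 ⊕ 9 = 8
8 ⊕ 2 = 10
The nim-sum is 10 ≠ 0, so this is an N-position: the player to move can win.

N-position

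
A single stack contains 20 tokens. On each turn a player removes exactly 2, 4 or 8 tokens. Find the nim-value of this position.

1

Build the Grundy sequence with g(k) = mex{g(k−s) : s ∈ {2, 4, 8}, s ≤ k}:
k:     0  1  2  3  4  5  6  7  8  9 10 11 12 13 14 15 16 17 18 19 20
g(k):  0  0  1  1  2  2  0  0  1  1  2  2  0  0  1  1  2  2  0  0  1
So g(20) = 1.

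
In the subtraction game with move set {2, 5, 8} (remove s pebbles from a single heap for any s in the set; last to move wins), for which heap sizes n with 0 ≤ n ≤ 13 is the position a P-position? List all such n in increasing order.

0, 1, 4, 7, 10, 11

Compute g(0), g(1), … for moves {2, 5, 8}:
g(0) = mex{} = 0
g(1) = mex{} = 0
g(2) = mex{0} = 1
g(3) = mex{0} = 1
g(4) = mex{1} = 0
g(5) = mex{0,1} = 2
g(6) = mex{0} = 1
g(7) = mex{1,2} = 0
g(8) = mex{0,1} = 2
g(9) = mex{0} = 1
g(10) = mex{1,2} = 0
g(11) = mex{1} = 0
g(12) = mex{0} = 1
g(13) = mex{0,2} = 1
The P-positions (g = 0) in 0..13 are 0, 1, 4, 7, 10, 11.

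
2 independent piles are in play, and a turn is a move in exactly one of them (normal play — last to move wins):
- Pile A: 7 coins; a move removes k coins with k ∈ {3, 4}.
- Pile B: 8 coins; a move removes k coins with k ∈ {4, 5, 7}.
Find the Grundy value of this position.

Grundy values for pile A (subtraction set {3, 4}):
g(0) = mex{} = 0
g(1) = mex{} = 0
g(2) = mex{} = 0
g(3) = mex{0} = 1
g(4) = mex{0} = 1
g(5) = mex{0} = 1
g(6) = mex{0,1} = 2
g(7) = mex{1} = 0
So g(7) = 0.
For pile B, compute g(0), g(1), … with moves {4, 5, 7}:
g(0) = mex{} = 0
g(1) = mex{} = 0
g(2) = mex{} = 0
g(3) = mex{} = 0
g(4) = mex{0} = 1
g(5) = mex{0} = 1
g(6) = mex{0} = 1
g(7) = mex{0} = 1
g(8) = mex{0,1} = 2
So g(8) = 2.
By the Sprague-Grundy theorem, the Grundy value of a sum of independent games is the XOR of the component values.
Combined value = 0 ⊕ 2 = 2.

2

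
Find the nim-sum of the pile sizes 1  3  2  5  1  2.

6

Nim-sum: 1 ^ 3 ^ 2 ^ 5 ^ 1 ^ 2 = 6.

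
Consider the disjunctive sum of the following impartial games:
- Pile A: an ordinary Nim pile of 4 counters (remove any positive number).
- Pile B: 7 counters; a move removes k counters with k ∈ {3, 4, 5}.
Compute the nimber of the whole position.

Pile A is a plain Nim pile of size 4, so its Grundy value is 4.
For pile B, compute g(0), g(1), … with moves {3, 4, 5}:
g(0) = mex{} = 0
g(1) = mex{} = 0
g(2) = mex{} = 0
g(3) = mex{0} = 1
g(4) = mex{0} = 1
g(5) = mex{0} = 1
g(6) = mex{0,1} = 2
g(7) = mex{0,1} = 2
So g(7) = 2.
The value of a disjunctive sum is the nim-sum of the parts.
Combined value = 4 ⊕ 2 = 6.

6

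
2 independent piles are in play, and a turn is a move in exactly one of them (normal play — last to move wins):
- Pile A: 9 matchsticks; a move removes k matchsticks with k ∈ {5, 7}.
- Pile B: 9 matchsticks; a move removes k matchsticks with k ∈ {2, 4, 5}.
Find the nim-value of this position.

For pile A, compute g(0), g(1), … with moves {5, 7}:
k:     0  1  2  3  4  5  6  7  8  9
g(k):  0  0  0  0  0  1  1  1  1  1
So g(9) = 1.
For pile B, compute g(0), g(1), … with moves {2, 4, 5}:
g(0) = mex{} = 0
g(1) = mex{} = 0
g(2) = mex{0} = 1
g(3) = mex{0} = 1
g(4) = mex{0,1} = 2
g(5) = mex{0,1} = 2
g(6) = mex{0,1,2} = 3
g(7) = mex{1,2} = 0
g(8) = mex{1,2,3} = 0
g(9) = mex{0,2} = 1
So g(9) = 1.
The value of a disjunctive sum is the nim-sum of the parts.
Combined value = 1 XOR 1 = 0.

0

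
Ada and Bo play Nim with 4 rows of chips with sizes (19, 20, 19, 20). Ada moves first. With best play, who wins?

Compute the nim-sum pairwise:
19 ^ 20 = 7
7 ^ 19 = 20
20 ^ 20 = 0
The nim-sum is 0, so this is a P-position: the player to move is in a losing position under optimal play; Ada is about to move from it and so loses — Bo wins.

Bo wins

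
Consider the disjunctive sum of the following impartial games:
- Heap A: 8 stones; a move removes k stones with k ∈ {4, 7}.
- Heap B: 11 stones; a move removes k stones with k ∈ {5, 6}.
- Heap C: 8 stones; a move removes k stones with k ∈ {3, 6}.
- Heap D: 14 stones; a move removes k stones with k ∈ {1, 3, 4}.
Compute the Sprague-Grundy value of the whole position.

0

For heap A, compute g(0), g(1), … with moves {4, 7}:
k:     0  1  2  3  4  5  6  7  8
g(k):  0  0  0  0  1  1  1  1  2
So g(8) = 2.
Grundy values for heap B (subtraction set {5, 6}):
k:     0  1  2  3  4  5  6  7  8  9 10 11
g(k):  0  0  0  0  0  1  1  1  1  1  2  0
So g(11) = 0.
Build the Grundy sequence for heap C with g(k) = mex{g(k−s) : s ∈ {3, 6}, s ≤ k}:
k:     0  1  2  3  4  5  6  7  8
g(k):  0  0  0  1  1  1  2  2  2
So g(8) = 2.
Build the Grundy sequence for heap D with g(k) = mex{g(k−s) : s ∈ {1, 3, 4}, s ≤ k}:
g(0) = mex{} = 0
g(1) = mex{0} = 1
g(2) = mex{1} = 0
g(3) = mex{0} = 1
g(4) = mex{0,1} = 2
g(5) = mex{0,1,2} = 3
g(6) = mex{0,1,3} = 2
g(7) = mex{1,2} = 0
g(8) = mex{0,2,3} = 1
g(9) = mex{1,2,3} = 0
g(10) = mex{0,2} = 1
g(11) = mex{0,1} = 2
g(12) = mex{0,1,2} = 3
g(13) = mex{0,1,3} = 2
g(14) = mex{1,2} = 0
So g(14) = 0.
The value of a disjunctive sum is the nim-sum of the parts.
Combined value = 2 ⊕ 0 ⊕ 2 ⊕ 0 = 0.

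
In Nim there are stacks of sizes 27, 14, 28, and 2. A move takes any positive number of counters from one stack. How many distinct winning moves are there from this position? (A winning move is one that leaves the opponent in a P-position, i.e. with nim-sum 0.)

Compute the nim-sum pairwise:
27 XOR 14 = 21
21 XOR 28 = 9
9 XOR 2 = 11
The overall nim-sum is X = 11. A stack of size p has a winning move iff p XOR X < p (reduce it to p XOR X).
  27: 27 XOR 11 = 16 < 27 — winning move (to 16).
  14: 14 XOR 11 = 5 < 14 — winning move (to 5).
  28: 28 XOR 11 = 23 < 28 — winning move (to 23).
  2: 2 XOR 11 = 9 ≥ 2 — no move.
That gives 3 winning moves.

3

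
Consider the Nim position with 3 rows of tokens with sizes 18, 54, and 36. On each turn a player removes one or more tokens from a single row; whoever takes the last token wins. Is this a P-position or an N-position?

P-position

Bitwise XOR of the heap sizes:
  010010  (18)
  110110  (54)
  100100  (36)
  ------
  000000  (0)
The nim-sum is 0, so this is a P-position: the player to move is in a losing position under optimal play.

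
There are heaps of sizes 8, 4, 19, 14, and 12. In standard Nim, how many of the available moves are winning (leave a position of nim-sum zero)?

1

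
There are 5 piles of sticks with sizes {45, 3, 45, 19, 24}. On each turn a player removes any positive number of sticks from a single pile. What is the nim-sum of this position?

Compute the nim-sum pairwise:
45 XOR 3 = 46
46 XOR 45 = 3
3 XOR 19 = 16
16 XOR 24 = 8

8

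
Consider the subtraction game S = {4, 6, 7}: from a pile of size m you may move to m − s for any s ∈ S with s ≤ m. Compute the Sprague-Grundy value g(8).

2

Build the Grundy sequence with g(k) = mex{g(k−s) : s ∈ {4, 6, 7}, s ≤ k}:
g(0) = mex{} = 0
g(1) = mex{} = 0
g(2) = mex{} = 0
g(3) = mex{} = 0
g(4) = mex{0} = 1
g(5) = mex{0} = 1
g(6) = mex{0} = 1
g(7) = mex{0} = 1
g(8) = mex{0,1} = 2
So g(8) = 2.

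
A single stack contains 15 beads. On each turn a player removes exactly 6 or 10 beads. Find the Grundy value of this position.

2

Grundy values for subtraction set {6, 10}:
k:     0  1  2  3  4  5  6  7  8  9 10 11 12 13 14 15
g(k):  0  0  0  0  0  0  1  1  1  1  1  1  2  2  2  2
So g(15) = 2.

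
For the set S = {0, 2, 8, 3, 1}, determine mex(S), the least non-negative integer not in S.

4

The values 0, 1, 2, 3 are all present; 4 is the first non-negative integer missing from the set.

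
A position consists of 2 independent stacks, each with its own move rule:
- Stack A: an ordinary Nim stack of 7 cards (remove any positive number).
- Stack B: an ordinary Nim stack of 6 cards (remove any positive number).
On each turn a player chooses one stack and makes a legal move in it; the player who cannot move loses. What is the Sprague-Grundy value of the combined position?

1

Stack A is a plain Nim stack of size 7, so its Grundy value is 7.
Stack B is a plain Nim stack of size 6, so its Grundy value is 6.
The value of a disjunctive sum is the nim-sum of the parts.
Combined value = 7 XOR 6 = 1.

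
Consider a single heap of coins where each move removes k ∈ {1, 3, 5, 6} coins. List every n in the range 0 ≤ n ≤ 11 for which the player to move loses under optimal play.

Compute g(0), g(1), … for moves {1, 3, 5, 6}:
k:     0  1  2  3  4  5  6  7  8  9 10 11
g(k):  0  1  0  1  0  1  2  3  2  3  2  0
The P-positions (g = 0) in 0..11 are 0, 2, 4, 11.

0, 2, 4, 11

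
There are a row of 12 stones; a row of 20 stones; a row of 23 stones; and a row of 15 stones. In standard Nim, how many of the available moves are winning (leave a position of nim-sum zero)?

Nim-sum: 12 ^ 20 ^ 23 ^ 15 = 0.
The nim-sum is already 0, so every move leaves a nonzero nim-sum — there are no winning moves.

0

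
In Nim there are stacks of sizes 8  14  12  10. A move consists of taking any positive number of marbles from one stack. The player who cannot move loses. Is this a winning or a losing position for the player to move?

Compute the nim-sum pairwise:
8 ⊕ 14 = 6
6 ⊕ 12 = 10
10 ⊕ 10 = 0
The nim-sum is 0, so this is a P-position: the player to move is in a losing position under optimal play.

Losing position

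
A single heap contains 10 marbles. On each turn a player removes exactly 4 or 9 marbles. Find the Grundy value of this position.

2

Compute g(0), g(1), … for moves {4, 9}:
k:     0  1  2  3  4  5  6  7  8  9 10
g(k):  0  0  0  0  1  1  1  1  0  2  2
So g(10) = 2.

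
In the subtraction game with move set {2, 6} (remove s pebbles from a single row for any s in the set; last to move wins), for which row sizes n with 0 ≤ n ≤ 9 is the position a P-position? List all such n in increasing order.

0, 1, 4, 5, 8, 9

Compute g(0), g(1), … for moves {2, 6}:
k:     0  1  2  3  4  5  6  7  8  9
g(k):  0  0  1  1  0  0  1  1  0  0
The P-positions (g = 0) in 0..9 are 0, 1, 4, 5, 8, 9.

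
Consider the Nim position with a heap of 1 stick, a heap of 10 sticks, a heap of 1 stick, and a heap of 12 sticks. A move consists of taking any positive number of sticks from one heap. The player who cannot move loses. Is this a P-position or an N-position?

Nim-sum: 1 XOR 10 XOR 1 XOR 12 = 6.
The nim-sum is 6 ≠ 0, so this is an N-position: the player to move can win.

N-position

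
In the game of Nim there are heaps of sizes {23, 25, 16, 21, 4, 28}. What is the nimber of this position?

Compute the nim-sum pairwise:
23 ⊕ 25 = 14
14 ⊕ 16 = 30
30 ⊕ 21 = 11
11 ⊕ 4 = 15
15 ⊕ 28 = 19

19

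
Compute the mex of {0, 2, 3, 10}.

1

0 is in the set but 1 is not, so the mex is 1.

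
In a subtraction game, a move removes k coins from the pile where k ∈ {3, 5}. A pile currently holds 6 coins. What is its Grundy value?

2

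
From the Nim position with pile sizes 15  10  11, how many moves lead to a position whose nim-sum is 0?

Bitwise XOR of the heap sizes:
  1111  (15)
  1010  (10)
  1011  (11)
  ----
  1110  (14)
The overall nim-sum is X = 14. A pile of size p has a winning move iff p XOR X < p (reduce it to p XOR X).
  15: 15 XOR 14 = 1 < 15 — winning move (to 1).
  10: 10 XOR 14 = 4 < 10 — winning move (to 4).
  11: 11 XOR 14 = 5 < 11 — winning move (to 5).
That gives 3 winning moves.

3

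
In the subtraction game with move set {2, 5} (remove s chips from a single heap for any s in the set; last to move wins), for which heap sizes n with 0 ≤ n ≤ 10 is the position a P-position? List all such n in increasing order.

0, 1, 4, 7, 8

Compute g(0), g(1), … for moves {2, 5}:
g(0) = mex{} = 0
g(1) = mex{} = 0
g(2) = mex{0} = 1
g(3) = mex{0} = 1
g(4) = mex{1} = 0
g(5) = mex{0,1} = 2
g(6) = mex{0} = 1
g(7) = mex{1,2} = 0
g(8) = mex{1} = 0
g(9) = mex{0} = 1
g(10) = mex{0,2} = 1
The P-positions (g = 0) in 0..10 are 0, 1, 4, 7, 8.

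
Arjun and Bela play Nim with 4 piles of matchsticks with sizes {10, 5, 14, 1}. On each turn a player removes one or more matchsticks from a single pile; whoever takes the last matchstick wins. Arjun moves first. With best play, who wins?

Bela wins

Compute the nim-sum pairwise:
10 ^ 5 = 15
15 ^ 14 = 1
1 ^ 1 = 0
The nim-sum is 0, so this is a P-position: the player to move is in a losing position under optimal play; Arjun is about to move from it and so loses — Bela wins.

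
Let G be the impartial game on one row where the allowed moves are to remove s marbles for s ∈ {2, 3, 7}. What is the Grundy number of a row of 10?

Build the Grundy sequence with g(k) = mex{g(k−s) : s ∈ {2, 3, 7}, s ≤ k}:
g(0) = mex{} = 0
g(1) = mex{} = 0
g(2) = mex{0} = 1
g(3) = mex{0} = 1
g(4) = mex{0,1} = 2
g(5) = mex{1} = 0
g(6) = mex{1,2} = 0
g(7) = mex{0,2} = 1
g(8) = mex{0} = 1
g(9) = mex{0,1} = 2
g(10) = mex{1} = 0
So g(10) = 0.

0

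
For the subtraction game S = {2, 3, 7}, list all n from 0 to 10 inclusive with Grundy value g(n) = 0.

0, 1, 5, 6, 10

Compute g(0), g(1), … for moves {2, 3, 7}:
k:     0  1  2  3  4  5  6  7  8  9 10
g(k):  0  0  1  1  2  0  0  1  1  2  0
The P-positions (g = 0) in 0..10 are 0, 1, 5, 6, 10.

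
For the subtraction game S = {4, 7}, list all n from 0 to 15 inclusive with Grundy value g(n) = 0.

0, 1, 2, 3, 11, 12, 13, 14

Grundy values for subtraction set {4, 7}:
k:     0  1  2  3  4  5  6  7  8  9 10 11 12 13 14 15
g(k):  0  0  0  0  1  1  1  1  2  2  2  0  0  0  0  1
The P-positions (g = 0) in 0..15 are 0, 1, 2, 3, 11, 12, 13, 14.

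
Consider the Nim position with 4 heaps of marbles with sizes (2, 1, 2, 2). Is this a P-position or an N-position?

N-position

Nim-sum: 2 XOR 1 XOR 2 XOR 2 = 3.
The nim-sum is 3 ≠ 0, so this is an N-position: the player to move can win.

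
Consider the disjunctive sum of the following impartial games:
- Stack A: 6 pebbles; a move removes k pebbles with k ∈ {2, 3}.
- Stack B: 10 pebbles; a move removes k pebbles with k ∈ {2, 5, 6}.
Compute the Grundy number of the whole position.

1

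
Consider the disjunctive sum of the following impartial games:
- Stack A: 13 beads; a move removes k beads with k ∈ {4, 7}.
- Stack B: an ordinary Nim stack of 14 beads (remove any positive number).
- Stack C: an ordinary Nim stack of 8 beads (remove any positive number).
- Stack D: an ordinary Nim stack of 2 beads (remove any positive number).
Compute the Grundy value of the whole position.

4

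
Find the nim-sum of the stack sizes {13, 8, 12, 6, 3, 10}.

In binary:
  1101  (13)
  1000  (8)
  1100  (12)
  0110  (6)
  0011  (3)
  1010  (10)
  ----
  0110  (6)

6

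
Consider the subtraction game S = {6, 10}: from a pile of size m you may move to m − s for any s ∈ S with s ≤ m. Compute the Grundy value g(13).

2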